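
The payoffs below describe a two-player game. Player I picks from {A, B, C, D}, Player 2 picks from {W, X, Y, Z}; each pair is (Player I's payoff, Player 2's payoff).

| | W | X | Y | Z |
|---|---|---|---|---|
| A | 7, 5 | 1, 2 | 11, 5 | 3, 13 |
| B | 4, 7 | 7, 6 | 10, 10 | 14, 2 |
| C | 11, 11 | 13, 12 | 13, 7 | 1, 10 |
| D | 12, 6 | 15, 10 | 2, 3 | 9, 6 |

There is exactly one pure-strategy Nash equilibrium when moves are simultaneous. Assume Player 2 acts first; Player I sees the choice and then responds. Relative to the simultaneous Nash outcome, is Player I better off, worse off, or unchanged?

Solve by backward induction (Player 2 leads).
- W: BR = D, leader payoff 6.
- X: BR = D, leader payoff 10.
- Y: BR = C, leader payoff 7.
- Z: BR = B, leader payoff 2.
Among 6, 10, 7, 2, the best is 10 at X. Subgame-perfect outcome: (D, X) with payoffs (15, 10).
For the simultaneous game, intersect best replies.
Player I's best replies: W→D; X→D; Y→C; Z→B.
Player 2's best replies: A→Z; B→Y; C→X; D→X.
The unique mutual best reply is (D, X), giving (15, 10).
Player I earns 15 sequentially versus 15 at the Nash outcome: unchanged.

unchanged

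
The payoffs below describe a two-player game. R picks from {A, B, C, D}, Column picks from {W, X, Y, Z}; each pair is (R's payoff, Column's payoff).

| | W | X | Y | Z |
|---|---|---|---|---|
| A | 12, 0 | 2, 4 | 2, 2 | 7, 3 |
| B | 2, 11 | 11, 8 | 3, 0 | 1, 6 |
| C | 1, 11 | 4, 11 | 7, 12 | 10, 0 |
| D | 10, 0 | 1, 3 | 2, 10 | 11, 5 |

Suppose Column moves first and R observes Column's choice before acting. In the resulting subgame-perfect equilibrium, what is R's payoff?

R best-responds to each possible Column move:
- W: R compares 12, 2, 1, 10 and picks A; Column would get 0.
- X: R compares 2, 11, 4, 1 and picks B; Column would get 8.
- Y: R compares 2, 3, 7, 2 and picks C; Column would get 12.
- Z: R compares 7, 1, 10, 11 and picks D; Column would get 5.
Column's induced payoffs are 0, 8, 12, 5, so Column commits to Y. Subgame-perfect outcome: (C, Y) with payoffs (7, 12).

7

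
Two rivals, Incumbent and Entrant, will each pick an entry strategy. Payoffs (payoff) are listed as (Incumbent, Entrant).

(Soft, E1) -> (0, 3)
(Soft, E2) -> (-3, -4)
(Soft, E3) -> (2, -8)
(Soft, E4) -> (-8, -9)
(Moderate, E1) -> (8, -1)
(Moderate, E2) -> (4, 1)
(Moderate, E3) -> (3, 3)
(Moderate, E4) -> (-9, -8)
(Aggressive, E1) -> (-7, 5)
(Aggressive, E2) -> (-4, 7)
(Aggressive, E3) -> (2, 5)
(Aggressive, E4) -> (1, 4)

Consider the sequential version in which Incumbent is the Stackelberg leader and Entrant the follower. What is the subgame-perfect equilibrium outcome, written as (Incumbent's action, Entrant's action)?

Backward induction with Incumbent moving first.
- Soft → Entrant plays E1 (best of 3, -4, -8, -9); Incumbent gets 0.
- Moderate → Entrant plays E3 (best of -1, 1, 3, -8); Incumbent gets 3.
- Aggressive → Entrant plays E2 (best of 5, 7, 5, 4); Incumbent gets -4.
Incumbent's induced payoffs are 0, 3, -4, so Incumbent commits to Moderate. Subgame-perfect outcome: (Moderate, E3) with payoffs (3, 3).

(Moderate, E3)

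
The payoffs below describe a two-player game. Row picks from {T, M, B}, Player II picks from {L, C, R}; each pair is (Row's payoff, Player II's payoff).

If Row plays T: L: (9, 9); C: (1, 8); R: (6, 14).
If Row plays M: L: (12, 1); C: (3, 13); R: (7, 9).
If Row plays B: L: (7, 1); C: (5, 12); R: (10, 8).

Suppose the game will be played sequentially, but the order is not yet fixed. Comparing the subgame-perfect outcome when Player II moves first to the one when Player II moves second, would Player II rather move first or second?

If Row leads: Player II's best replies are T→R, M→C, B→C; Row's induced payoffs 6, 3, 5; outcome (T, R), payoffs (6, 14).
If Player II leads: Row's best replies are L→M, C→B, R→B; Player II's induced payoffs 1, 12, 8; outcome (B, C), payoffs (5, 12).
Player II gets 12 moving first and 14 moving second, so Player II prefers to move second.

second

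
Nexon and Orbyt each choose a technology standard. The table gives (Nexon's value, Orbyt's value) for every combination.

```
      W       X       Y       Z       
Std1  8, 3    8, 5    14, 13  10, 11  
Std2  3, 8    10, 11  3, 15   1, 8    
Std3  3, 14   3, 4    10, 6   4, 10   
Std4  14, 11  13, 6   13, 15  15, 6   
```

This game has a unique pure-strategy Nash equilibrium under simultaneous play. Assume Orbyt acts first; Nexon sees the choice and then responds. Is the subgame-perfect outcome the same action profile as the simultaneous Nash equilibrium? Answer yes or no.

Backward induction with Orbyt moving first.
- W: Nexon compares 8, 3, 3, 14 and picks Std4; Orbyt would get 11.
- X: Nexon compares 8, 10, 3, 13 and picks Std4; Orbyt would get 6.
- Y: Nexon compares 14, 3, 10, 13 and picks Std1; Orbyt would get 13.
- Z: Nexon compares 10, 1, 4, 15 and picks Std4; Orbyt would get 6.
Maximizing over 11, 6, 13, 6, Orbyt chooses Y. Subgame-perfect outcome: (Std1, Y) with payoffs (14, 13).
Under simultaneous play:
Nexon's best replies: W→Std4; X→Std4; Y→Std1; Z→Std4.
Orbyt's best replies: Std1→Y; Std2→Y; Std3→W; Std4→Y.
The unique mutual best reply is (Std1, Y), giving (14, 13).
Sequential outcome (Std1, Y) coincides with the Nash profile (Std1, Y).

yes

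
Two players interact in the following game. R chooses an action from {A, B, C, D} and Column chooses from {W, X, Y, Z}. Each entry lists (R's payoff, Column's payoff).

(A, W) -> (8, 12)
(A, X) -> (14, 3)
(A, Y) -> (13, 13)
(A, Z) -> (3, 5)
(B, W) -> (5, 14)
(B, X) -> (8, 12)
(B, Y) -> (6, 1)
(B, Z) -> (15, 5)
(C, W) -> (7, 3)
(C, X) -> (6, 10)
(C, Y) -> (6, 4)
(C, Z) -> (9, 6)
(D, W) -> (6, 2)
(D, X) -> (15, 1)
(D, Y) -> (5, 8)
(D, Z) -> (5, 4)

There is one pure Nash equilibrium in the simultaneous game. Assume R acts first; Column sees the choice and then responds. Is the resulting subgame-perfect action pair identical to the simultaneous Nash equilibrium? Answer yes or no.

Column best-responds to each possible R move:
- A: Column compares 12, 3, 13, 5 and picks Y; R would get 13.
- B: Column compares 14, 12, 1, 5 and picks W; R would get 5.
- C: Column compares 3, 10, 4, 6 and picks X; R would get 6.
- D: Column compares 2, 1, 8, 4 and picks Y; R would get 5.
Among 13, 5, 6, 5, the best is 13 at A. Subgame-perfect outcome: (A, Y) with payoffs (13, 13).
Now find the simultaneous Nash equilibrium.
R's best replies: W→A; X→D; Y→A; Z→B.
Column's best replies: A→Y; B→W; C→X; D→Y.
The unique mutual best reply is (A, Y), giving (13, 13).
Sequential outcome (A, Y) coincides with the Nash profile (A, Y).

yes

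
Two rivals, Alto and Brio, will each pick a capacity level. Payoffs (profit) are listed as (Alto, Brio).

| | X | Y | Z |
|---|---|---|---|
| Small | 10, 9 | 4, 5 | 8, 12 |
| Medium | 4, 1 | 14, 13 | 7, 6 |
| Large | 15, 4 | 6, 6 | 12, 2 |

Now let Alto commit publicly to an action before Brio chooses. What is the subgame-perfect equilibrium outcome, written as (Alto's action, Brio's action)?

(Medium, Y)

Brio best-responds to each possible Alto move:
- Small: Brio compares 9, 5, 12 and picks Z; Alto would get 8.
- Medium: Brio compares 1, 13, 6 and picks Y; Alto would get 14.
- Large: Brio compares 4, 6, 2 and picks Y; Alto would get 6.
Among 8, 14, 6, the best is 14 at Medium. Subgame-perfect outcome: (Medium, Y) with payoffs (14, 13).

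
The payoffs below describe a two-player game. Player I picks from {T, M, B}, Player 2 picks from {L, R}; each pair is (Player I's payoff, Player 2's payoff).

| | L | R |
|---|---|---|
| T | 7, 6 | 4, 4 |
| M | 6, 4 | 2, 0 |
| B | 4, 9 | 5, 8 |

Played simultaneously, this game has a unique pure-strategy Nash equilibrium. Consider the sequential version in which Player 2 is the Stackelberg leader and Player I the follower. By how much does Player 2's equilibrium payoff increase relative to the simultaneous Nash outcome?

Backward induction with Player 2 moving first.
- L → Player I plays T (best of 7, 6, 4); Player 2 gets 6.
- R → Player I plays B (best of 4, 2, 5); Player 2 gets 8.
Maximizing over 6, 8, Player 2 chooses R. Subgame-perfect outcome: (B, R) with payoffs (5, 8).
For the simultaneous game, intersect best replies.
Player I's best replies: L→T; R→B.
Player 2's best replies: T→L; M→L; B→L.
The unique mutual best reply is (T, L), giving (7, 6).
Player 2's commitment gain: 8 − 6 = 2.

2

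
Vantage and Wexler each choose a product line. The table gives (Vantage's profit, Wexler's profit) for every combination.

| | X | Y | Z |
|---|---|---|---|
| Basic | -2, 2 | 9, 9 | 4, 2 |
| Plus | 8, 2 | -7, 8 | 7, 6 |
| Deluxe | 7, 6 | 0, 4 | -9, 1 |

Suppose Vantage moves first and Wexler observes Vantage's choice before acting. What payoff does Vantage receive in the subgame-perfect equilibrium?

9

Wexler best-responds to each possible Vantage move:
- Basic → Wexler plays Y (best of 2, 9, 2); Vantage gets 9.
- Plus → Wexler plays Y (best of 2, 8, 6); Vantage gets -7.
- Deluxe → Wexler plays X (best of 6, 4, 1); Vantage gets 7.
Vantage's induced payoffs are 9, -7, 7, so Vantage commits to Basic. Subgame-perfect outcome: (Basic, Y) with payoffs (9, 9).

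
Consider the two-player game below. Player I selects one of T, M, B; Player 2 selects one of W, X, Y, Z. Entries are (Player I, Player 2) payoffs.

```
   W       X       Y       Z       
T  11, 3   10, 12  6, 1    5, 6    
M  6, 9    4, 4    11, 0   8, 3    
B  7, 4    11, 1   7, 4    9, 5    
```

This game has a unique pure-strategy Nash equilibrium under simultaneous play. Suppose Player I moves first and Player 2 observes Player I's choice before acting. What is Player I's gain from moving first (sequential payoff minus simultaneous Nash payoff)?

1

Player 2 best-responds to each possible Player I move:
- T: Player 2 compares 3, 12, 1, 6 and picks X; Player I would get 10.
- M: Player 2 compares 9, 4, 0, 3 and picks W; Player I would get 6.
- B: Player 2 compares 4, 1, 4, 5 and picks Z; Player I would get 9.
Player I's induced payoffs are 10, 6, 9, so Player I commits to T. Subgame-perfect outcome: (T, X) with payoffs (10, 12).
Under simultaneous play:
Player I's best replies: W→T; X→B; Y→M; Z→B.
Player 2's best replies: T→X; M→W; B→Z.
Only (B, Z) has each player best-responding; Nash payoffs (9, 5).
Player I's commitment gain: 10 − 9 = 1.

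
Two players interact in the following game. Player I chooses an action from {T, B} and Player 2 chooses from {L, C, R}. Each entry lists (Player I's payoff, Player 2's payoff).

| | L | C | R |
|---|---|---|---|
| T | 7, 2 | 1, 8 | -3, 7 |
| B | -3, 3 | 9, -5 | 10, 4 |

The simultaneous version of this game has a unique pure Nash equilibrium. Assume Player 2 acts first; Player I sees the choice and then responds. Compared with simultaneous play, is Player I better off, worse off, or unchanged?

unchanged

Solve by backward induction (Player 2 leads).
- L → Player I plays T (best of 7, -3); Player 2 gets 2.
- C → Player I plays B (best of 1, 9); Player 2 gets -5.
- R → Player I plays B (best of -3, 10); Player 2 gets 4.
Maximizing over 2, -5, 4, Player 2 chooses R. Subgame-perfect outcome: (B, R) with payoffs (10, 4).
Now find the simultaneous Nash equilibrium.
Player I's best replies: L→T; C→B; R→B.
Player 2's best replies: T→C; B→R.
The unique mutual best reply is (B, R), giving (10, 4).
Player I earns 10 sequentially versus 10 at the Nash outcome: unchanged.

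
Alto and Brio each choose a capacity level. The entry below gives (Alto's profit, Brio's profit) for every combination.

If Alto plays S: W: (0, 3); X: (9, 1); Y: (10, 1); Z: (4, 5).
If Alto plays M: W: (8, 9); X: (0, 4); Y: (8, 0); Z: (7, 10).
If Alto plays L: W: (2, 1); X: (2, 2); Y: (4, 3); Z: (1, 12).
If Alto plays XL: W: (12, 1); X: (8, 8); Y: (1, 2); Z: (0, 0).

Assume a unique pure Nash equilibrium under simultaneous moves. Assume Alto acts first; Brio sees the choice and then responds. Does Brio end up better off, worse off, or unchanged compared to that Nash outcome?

worse off

Backward induction with Alto moving first.
- S: Brio compares 3, 1, 1, 5 and picks Z; Alto would get 4.
- M: Brio compares 9, 4, 0, 10 and picks Z; Alto would get 7.
- L: Brio compares 1, 2, 3, 12 and picks Z; Alto would get 1.
- XL: Brio compares 1, 8, 2, 0 and picks X; Alto would get 8.
Alto's induced payoffs are 4, 7, 1, 8, so Alto commits to XL. Subgame-perfect outcome: (XL, X) with payoffs (8, 8).
For the simultaneous game, intersect best replies.
Alto's best replies: W→XL; X→S; Y→S; Z→M.
Brio's best replies: S→Z; M→Z; L→Z; XL→X.
Only (M, Z) has each player best-responding; Nash payoffs (7, 10).
Brio earns 8 sequentially versus 10 at the Nash outcome: worse off.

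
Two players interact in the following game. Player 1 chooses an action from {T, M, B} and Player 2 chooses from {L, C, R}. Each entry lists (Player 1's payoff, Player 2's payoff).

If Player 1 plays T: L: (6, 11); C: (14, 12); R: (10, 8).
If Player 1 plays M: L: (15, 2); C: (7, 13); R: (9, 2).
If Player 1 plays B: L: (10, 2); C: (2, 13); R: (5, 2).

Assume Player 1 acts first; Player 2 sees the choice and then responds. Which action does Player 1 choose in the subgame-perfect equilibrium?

Backward induction with Player 1 moving first.
- T: Player 2 compares 11, 12, 8 and picks C; Player 1 would get 14.
- M: Player 2 compares 2, 13, 2 and picks C; Player 1 would get 7.
- B: Player 2 compares 2, 13, 2 and picks C; Player 1 would get 2.
Player 1's induced payoffs are 14, 7, 2, so Player 1 commits to T. Subgame-perfect outcome: (T, C) with payoffs (14, 12).

T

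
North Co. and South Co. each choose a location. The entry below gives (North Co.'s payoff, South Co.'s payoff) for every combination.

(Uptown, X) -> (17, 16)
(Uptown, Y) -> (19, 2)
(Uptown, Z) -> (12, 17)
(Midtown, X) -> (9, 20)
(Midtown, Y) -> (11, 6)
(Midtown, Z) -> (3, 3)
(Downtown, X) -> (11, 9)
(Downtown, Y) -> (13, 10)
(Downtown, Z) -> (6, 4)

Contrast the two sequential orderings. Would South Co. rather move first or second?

If North Co. leads: South Co.'s best replies are Uptown→Z, Midtown→X, Downtown→Y; North Co.'s induced payoffs 12, 9, 13; outcome (Downtown, Y), payoffs (13, 10).
If South Co. leads: North Co.'s best replies are X→Uptown, Y→Uptown, Z→Uptown; South Co.'s induced payoffs 16, 2, 17; outcome (Uptown, Z), payoffs (12, 17).
South Co. gets 17 moving first and 10 moving second, so South Co. prefers to move first.

first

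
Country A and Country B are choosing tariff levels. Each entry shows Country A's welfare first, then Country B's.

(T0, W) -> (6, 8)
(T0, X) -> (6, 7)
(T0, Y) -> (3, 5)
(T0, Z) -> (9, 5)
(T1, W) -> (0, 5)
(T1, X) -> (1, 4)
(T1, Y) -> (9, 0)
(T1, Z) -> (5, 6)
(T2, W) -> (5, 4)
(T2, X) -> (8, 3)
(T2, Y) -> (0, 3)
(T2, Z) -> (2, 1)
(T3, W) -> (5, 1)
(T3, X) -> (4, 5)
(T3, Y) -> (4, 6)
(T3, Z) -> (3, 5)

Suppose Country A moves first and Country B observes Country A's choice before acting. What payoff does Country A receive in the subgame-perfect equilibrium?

Backward induction with Country A moving first.
- T0: Country B compares 8, 7, 5, 5 and picks W; Country A would get 6.
- T1: Country B compares 5, 4, 0, 6 and picks Z; Country A would get 5.
- T2: Country B compares 4, 3, 3, 1 and picks W; Country A would get 5.
- T3: Country B compares 1, 5, 6, 5 and picks Y; Country A would get 4.
Among 6, 5, 5, 4, the best is 6 at T0. Subgame-perfect outcome: (T0, W) with payoffs (6, 8).

6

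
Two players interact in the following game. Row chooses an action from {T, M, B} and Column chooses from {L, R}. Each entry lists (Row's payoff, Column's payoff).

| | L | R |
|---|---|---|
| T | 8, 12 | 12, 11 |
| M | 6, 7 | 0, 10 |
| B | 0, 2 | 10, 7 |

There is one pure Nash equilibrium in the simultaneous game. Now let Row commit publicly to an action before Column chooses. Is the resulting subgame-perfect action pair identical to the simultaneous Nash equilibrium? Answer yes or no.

no

Backward induction with Row moving first.
- T → Column plays L (best of 12, 11); Row gets 8.
- M → Column plays R (best of 7, 10); Row gets 0.
- B → Column plays R (best of 2, 7); Row gets 10.
Maximizing over 8, 0, 10, Row chooses B. Subgame-perfect outcome: (B, R) with payoffs (10, 7).
Under simultaneous play:
Row's best replies: L→T; R→T.
Column's best replies: T→L; M→R; B→R.
Only (T, L) has each player best-responding; Nash payoffs (8, 12).
Sequential outcome (B, R) differs from the Nash profile (T, L).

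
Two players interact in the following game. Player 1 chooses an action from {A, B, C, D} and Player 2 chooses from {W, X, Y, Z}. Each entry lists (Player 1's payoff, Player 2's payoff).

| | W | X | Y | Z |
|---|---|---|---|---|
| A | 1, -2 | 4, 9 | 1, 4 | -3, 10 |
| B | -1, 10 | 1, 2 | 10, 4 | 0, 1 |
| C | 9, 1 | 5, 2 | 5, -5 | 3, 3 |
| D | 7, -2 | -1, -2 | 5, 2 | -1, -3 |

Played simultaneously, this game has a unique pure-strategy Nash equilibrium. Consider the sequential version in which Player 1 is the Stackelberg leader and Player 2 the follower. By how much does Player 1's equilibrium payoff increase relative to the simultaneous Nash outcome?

Player 2 best-responds to each possible Player 1 move:
- A: Player 2 compares -2, 9, 4, 10 and picks Z; Player 1 would get -3.
- B: Player 2 compares 10, 2, 4, 1 and picks W; Player 1 would get -1.
- C: Player 2 compares 1, 2, -5, 3 and picks Z; Player 1 would get 3.
- D: Player 2 compares -2, -2, 2, -3 and picks Y; Player 1 would get 5.
Maximizing over -3, -1, 3, 5, Player 1 chooses D. Subgame-perfect outcome: (D, Y) with payoffs (5, 2).
For the simultaneous game, intersect best replies.
Player 1's best replies: W→C; X→C; Y→B; Z→C.
Player 2's best replies: A→Z; B→W; C→Z; D→Y.
The unique mutual best reply is (C, Z), giving (3, 3).
Player 1's commitment gain: 5 − 3 = 2.

2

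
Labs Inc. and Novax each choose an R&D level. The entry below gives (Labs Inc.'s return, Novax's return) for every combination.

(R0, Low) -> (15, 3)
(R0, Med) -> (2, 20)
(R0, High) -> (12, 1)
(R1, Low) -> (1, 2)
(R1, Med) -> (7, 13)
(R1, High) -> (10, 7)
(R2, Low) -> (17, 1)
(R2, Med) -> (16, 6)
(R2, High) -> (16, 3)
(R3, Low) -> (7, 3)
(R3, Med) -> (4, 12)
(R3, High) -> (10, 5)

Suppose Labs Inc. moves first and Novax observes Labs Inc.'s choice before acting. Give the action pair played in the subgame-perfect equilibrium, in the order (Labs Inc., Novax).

Solve by backward induction (Labs Inc. leads).
- R0 → Novax plays Med (best of 3, 20, 1); Labs Inc. gets 2.
- R1 → Novax plays Med (best of 2, 13, 7); Labs Inc. gets 7.
- R2 → Novax plays Med (best of 1, 6, 3); Labs Inc. gets 16.
- R3 → Novax plays Med (best of 3, 12, 5); Labs Inc. gets 4.
Labs Inc.'s induced payoffs are 2, 7, 16, 4, so Labs Inc. commits to R2. Subgame-perfect outcome: (R2, Med) with payoffs (16, 6).

(R2, Med)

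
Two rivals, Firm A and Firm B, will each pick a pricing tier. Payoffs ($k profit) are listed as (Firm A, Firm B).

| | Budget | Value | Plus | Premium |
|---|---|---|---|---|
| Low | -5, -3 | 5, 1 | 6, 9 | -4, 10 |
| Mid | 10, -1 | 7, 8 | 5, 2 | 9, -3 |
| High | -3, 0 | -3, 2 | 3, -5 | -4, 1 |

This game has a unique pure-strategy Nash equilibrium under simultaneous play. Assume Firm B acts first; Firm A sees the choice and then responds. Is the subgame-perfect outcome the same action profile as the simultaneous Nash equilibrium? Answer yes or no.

Backward induction with Firm B moving first.
- Budget: BR = Mid, leader payoff -1.
- Value: BR = Mid, leader payoff 8.
- Plus: BR = Low, leader payoff 9.
- Premium: BR = Mid, leader payoff -3.
Among -1, 8, 9, -3, the best is 9 at Plus. Subgame-perfect outcome: (Low, Plus) with payoffs (6, 9).
Now find the simultaneous Nash equilibrium.
Firm A's best replies: Budget→Mid; Value→Mid; Plus→Low; Premium→Mid.
Firm B's best replies: Low→Premium; Mid→Value; High→Value.
Only (Mid, Value) has each player best-responding; Nash payoffs (7, 8).
Sequential outcome (Low, Plus) differs from the Nash profile (Mid, Value).

no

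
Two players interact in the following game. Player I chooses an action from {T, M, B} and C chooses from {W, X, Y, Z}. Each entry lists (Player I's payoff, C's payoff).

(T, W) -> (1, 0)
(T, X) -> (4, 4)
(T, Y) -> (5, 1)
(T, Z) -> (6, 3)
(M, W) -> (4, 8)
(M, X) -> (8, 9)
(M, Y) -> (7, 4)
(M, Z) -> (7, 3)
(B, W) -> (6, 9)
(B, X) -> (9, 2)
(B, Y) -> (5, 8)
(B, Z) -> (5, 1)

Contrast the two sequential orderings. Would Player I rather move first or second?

first

If Player I leads: C's best replies are T→X, M→X, B→W; Player I's induced payoffs 4, 8, 6; outcome (M, X), payoffs (8, 9).
If C leads: Player I's best replies are W→B, X→B, Y→M, Z→M; C's induced payoffs 9, 2, 4, 3; outcome (B, W), payoffs (6, 9).
Player I gets 8 moving first and 6 moving second, so Player I prefers to move first.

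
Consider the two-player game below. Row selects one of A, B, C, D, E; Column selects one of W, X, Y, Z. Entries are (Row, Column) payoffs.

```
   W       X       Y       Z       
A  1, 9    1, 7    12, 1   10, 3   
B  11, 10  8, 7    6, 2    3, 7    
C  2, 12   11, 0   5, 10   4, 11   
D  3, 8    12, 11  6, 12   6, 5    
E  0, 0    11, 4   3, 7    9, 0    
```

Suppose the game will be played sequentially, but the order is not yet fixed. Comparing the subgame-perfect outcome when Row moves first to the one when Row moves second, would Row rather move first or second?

If Row leads: Column's best replies are A→W, B→W, C→W, D→Y, E→Y; Row's induced payoffs 1, 11, 2, 6, 3; outcome (B, W), payoffs (11, 10).
If Column leads: Row's best replies are W→B, X→D, Y→A, Z→A; Column's induced payoffs 10, 11, 1, 3; outcome (D, X), payoffs (12, 11).
Row gets 11 moving first and 12 moving second, so Row prefers to move second.

second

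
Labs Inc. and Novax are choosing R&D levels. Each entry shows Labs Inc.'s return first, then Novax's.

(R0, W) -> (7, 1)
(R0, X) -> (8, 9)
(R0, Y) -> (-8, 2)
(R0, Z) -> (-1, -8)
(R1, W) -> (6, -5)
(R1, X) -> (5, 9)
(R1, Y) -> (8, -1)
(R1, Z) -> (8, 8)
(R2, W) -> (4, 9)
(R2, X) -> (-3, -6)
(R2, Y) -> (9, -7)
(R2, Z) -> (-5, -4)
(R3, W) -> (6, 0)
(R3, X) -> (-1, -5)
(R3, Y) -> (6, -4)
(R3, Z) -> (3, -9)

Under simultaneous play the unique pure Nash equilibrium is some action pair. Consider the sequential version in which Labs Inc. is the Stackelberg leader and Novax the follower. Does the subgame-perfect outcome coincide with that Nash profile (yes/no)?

Work backward from Novax's decision.
- R0: BR = X, leader payoff 8.
- R1: BR = X, leader payoff 5.
- R2: BR = W, leader payoff 4.
- R3: BR = W, leader payoff 6.
Labs Inc.'s induced payoffs are 8, 5, 4, 6, so Labs Inc. commits to R0. Subgame-perfect outcome: (R0, X) with payoffs (8, 9).
Under simultaneous play:
Labs Inc.'s best replies: W→R0; X→R0; Y→R2; Z→R1.
Novax's best replies: R0→X; R1→X; R2→W; R3→W.
Only (R0, X) has each player best-responding; Nash payoffs (8, 9).
Sequential outcome (R0, X) coincides with the Nash profile (R0, X).

yes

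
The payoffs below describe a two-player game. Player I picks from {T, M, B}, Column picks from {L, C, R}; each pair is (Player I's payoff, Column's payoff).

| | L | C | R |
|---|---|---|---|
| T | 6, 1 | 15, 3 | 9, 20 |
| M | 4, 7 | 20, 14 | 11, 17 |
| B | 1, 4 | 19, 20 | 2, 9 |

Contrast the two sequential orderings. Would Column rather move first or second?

If Player I leads: Column's best replies are T→R, M→R, B→C; Player I's induced payoffs 9, 11, 19; outcome (B, C), payoffs (19, 20).
If Column leads: Player I's best replies are L→T, C→M, R→M; Column's induced payoffs 1, 14, 17; outcome (M, R), payoffs (11, 17).
Column gets 17 moving first and 20 moving second, so Column prefers to move second.

second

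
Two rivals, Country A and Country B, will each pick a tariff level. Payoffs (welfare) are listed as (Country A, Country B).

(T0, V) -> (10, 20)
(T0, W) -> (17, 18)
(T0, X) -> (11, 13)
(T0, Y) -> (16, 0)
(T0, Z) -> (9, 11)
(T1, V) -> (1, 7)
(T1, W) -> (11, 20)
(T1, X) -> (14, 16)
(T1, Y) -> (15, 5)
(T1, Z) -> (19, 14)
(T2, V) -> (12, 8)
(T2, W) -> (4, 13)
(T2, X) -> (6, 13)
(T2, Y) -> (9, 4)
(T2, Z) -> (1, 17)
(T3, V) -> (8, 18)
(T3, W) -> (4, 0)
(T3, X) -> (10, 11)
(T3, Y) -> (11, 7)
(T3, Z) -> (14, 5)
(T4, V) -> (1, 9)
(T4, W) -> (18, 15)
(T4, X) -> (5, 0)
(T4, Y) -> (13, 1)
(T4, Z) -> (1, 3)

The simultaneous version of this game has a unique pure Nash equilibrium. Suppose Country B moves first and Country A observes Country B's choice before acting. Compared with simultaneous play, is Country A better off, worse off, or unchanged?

Work backward from Country A's decision.
- V → Country A plays T2 (best of 10, 1, 12, 8, 1); Country B gets 8.
- W → Country A plays T4 (best of 17, 11, 4, 4, 18); Country B gets 15.
- X → Country A plays T1 (best of 11, 14, 6, 10, 5); Country B gets 16.
- Y → Country A plays T0 (best of 16, 15, 9, 11, 13); Country B gets 0.
- Z → Country A plays T1 (best of 9, 19, 1, 14, 1); Country B gets 14.
Among 8, 15, 16, 0, 14, the best is 16 at X. Subgame-perfect outcome: (T1, X) with payoffs (14, 16).
Now find the simultaneous Nash equilibrium.
Country A's best replies: V→T2; W→T4; X→T1; Y→T0; Z→T1.
Country B's best replies: T0→V; T1→W; T2→Z; T3→V; T4→W.
The unique mutual best reply is (T4, W), giving (18, 15).
Country A earns 14 sequentially versus 18 at the Nash outcome: worse off.

worse off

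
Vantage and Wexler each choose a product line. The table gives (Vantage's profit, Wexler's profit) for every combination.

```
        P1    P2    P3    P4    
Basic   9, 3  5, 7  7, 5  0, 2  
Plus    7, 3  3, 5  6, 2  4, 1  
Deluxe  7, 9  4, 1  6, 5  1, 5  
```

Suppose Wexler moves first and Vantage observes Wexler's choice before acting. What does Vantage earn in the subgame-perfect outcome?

Work backward from Vantage's decision.
- P1 → Vantage plays Basic (best of 9, 7, 7); Wexler gets 3.
- P2 → Vantage plays Basic (best of 5, 3, 4); Wexler gets 7.
- P3 → Vantage plays Basic (best of 7, 6, 6); Wexler gets 5.
- P4 → Vantage plays Plus (best of 0, 4, 1); Wexler gets 1.
Wexler's induced payoffs are 3, 7, 5, 1, so Wexler commits to P2. Subgame-perfect outcome: (Basic, P2) with payoffs (5, 7).

5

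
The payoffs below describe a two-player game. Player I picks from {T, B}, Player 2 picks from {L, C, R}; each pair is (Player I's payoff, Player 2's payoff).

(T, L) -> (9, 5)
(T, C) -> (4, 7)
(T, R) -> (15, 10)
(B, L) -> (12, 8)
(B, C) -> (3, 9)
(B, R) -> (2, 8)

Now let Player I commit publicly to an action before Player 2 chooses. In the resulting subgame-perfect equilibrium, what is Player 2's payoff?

Work backward from Player 2's decision.
- T: BR = R, leader payoff 15.
- B: BR = C, leader payoff 3.
Among 15, 3, the best is 15 at T. Subgame-perfect outcome: (T, R) with payoffs (15, 10).

10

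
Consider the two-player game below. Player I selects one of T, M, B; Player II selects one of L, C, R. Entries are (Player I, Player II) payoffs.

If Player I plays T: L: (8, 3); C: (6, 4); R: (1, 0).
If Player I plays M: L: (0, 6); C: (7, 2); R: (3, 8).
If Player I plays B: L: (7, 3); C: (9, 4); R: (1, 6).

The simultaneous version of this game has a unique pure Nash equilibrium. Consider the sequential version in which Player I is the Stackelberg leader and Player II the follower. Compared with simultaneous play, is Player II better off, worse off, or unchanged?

worse off

Backward induction with Player I moving first.
- T → Player II plays C (best of 3, 4, 0); Player I gets 6.
- M → Player II plays R (best of 6, 2, 8); Player I gets 3.
- B → Player II plays R (best of 3, 4, 6); Player I gets 1.
Maximizing over 6, 3, 1, Player I chooses T. Subgame-perfect outcome: (T, C) with payoffs (6, 4).
Now find the simultaneous Nash equilibrium.
Player I's best replies: L→T; C→B; R→M.
Player II's best replies: T→C; M→R; B→R.
Only (M, R) has each player best-responding; Nash payoffs (3, 8).
Player II earns 4 sequentially versus 8 at the Nash outcome: worse off.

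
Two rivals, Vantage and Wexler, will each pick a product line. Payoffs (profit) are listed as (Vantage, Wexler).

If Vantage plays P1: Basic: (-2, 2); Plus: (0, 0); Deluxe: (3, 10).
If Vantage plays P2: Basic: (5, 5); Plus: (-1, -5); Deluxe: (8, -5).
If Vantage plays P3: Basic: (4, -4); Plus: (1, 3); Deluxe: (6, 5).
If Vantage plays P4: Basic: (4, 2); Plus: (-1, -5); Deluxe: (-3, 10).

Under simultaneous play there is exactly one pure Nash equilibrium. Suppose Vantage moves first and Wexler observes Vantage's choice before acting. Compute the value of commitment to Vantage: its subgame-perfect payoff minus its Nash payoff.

Work backward from Wexler's decision.
- P1 → Wexler plays Deluxe (best of 2, 0, 10); Vantage gets 3.
- P2 → Wexler plays Basic (best of 5, -5, -5); Vantage gets 5.
- P3 → Wexler plays Deluxe (best of -4, 3, 5); Vantage gets 6.
- P4 → Wexler plays Deluxe (best of 2, -5, 10); Vantage gets -3.
Maximizing over 3, 5, 6, -3, Vantage chooses P3. Subgame-perfect outcome: (P3, Deluxe) with payoffs (6, 5).
For the simultaneous game, intersect best replies.
Vantage's best replies: Basic→P2; Plus→P3; Deluxe→P2.
Wexler's best replies: P1→Deluxe; P2→Basic; P3→Deluxe; P4→Deluxe.
Only (P2, Basic) has each player best-responding; Nash payoffs (5, 5).
Vantage's commitment gain: 6 − 5 = 1.

1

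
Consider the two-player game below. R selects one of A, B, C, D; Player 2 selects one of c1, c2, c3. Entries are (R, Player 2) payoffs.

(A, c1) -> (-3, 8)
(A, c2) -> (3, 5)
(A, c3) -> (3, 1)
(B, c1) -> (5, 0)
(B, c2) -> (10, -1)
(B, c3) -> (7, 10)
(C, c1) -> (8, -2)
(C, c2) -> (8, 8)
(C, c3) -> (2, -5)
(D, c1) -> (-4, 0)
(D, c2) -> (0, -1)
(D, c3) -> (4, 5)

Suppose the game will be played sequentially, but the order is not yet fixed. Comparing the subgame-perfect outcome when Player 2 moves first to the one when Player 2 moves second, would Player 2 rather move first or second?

first

If R leads: Player 2's best replies are A→c1, B→c3, C→c2, D→c3; R's induced payoffs -3, 7, 8, 4; outcome (C, c2), payoffs (8, 8).
If Player 2 leads: R's best replies are c1→C, c2→B, c3→B; Player 2's induced payoffs -2, -1, 10; outcome (B, c3), payoffs (7, 10).
Player 2 gets 10 moving first and 8 moving second, so Player 2 prefers to move first.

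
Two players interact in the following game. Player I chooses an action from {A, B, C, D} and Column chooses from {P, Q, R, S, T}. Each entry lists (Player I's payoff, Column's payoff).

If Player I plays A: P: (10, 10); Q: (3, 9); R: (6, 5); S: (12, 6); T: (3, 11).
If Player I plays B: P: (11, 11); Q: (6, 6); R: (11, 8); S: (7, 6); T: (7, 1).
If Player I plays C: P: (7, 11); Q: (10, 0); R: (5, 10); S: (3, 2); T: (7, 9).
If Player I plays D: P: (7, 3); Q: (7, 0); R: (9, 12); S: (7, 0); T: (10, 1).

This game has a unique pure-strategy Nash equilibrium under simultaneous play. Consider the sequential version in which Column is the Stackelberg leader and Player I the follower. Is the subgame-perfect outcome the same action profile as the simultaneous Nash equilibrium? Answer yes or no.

Solve by backward induction (Column leads).
- P: BR = B, leader payoff 11.
- Q: BR = C, leader payoff 0.
- R: BR = B, leader payoff 8.
- S: BR = A, leader payoff 6.
- T: BR = D, leader payoff 1.
Maximizing over 11, 0, 8, 6, 1, Column chooses P. Subgame-perfect outcome: (B, P) with payoffs (11, 11).
Under simultaneous play:
Player I's best replies: P→B; Q→C; R→B; S→A; T→D.
Column's best replies: A→T; B→P; C→P; D→R.
The unique mutual best reply is (B, P), giving (11, 11).
Sequential outcome (B, P) coincides with the Nash profile (B, P).

yes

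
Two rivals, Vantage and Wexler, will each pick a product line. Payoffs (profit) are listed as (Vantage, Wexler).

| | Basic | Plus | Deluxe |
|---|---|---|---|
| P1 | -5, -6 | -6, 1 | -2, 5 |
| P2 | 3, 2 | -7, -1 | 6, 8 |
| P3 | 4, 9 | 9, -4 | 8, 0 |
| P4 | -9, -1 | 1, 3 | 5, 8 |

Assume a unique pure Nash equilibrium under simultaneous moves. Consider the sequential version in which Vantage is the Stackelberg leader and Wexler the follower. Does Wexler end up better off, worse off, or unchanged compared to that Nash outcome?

Backward induction with Vantage moving first.
- P1: BR = Deluxe, leader payoff -2.
- P2: BR = Deluxe, leader payoff 6.
- P3: BR = Basic, leader payoff 4.
- P4: BR = Deluxe, leader payoff 5.
Among -2, 6, 4, 5, the best is 6 at P2. Subgame-perfect outcome: (P2, Deluxe) with payoffs (6, 8).
Under simultaneous play:
Vantage's best replies: Basic→P3; Plus→P3; Deluxe→P3.
Wexler's best replies: P1→Deluxe; P2→Deluxe; P3→Basic; P4→Deluxe.
The unique mutual best reply is (P3, Basic), giving (4, 9).
Wexler earns 8 sequentially versus 9 at the Nash outcome: worse off.

worse off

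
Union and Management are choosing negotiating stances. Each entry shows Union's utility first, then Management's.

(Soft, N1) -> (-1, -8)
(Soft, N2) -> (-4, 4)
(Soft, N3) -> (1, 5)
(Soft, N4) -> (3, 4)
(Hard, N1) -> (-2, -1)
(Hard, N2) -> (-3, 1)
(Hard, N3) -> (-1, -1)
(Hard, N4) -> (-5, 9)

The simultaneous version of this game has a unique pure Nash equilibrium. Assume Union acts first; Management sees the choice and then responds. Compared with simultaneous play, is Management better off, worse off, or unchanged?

unchanged

Solve by backward induction (Union leads).
- Soft: BR = N3, leader payoff 1.
- Hard: BR = N4, leader payoff -5.
Among 1, -5, the best is 1 at Soft. Subgame-perfect outcome: (Soft, N3) with payoffs (1, 5).
Now find the simultaneous Nash equilibrium.
Union's best replies: N1→Soft; N2→Hard; N3→Soft; N4→Soft.
Management's best replies: Soft→N3; Hard→N4.
Only (Soft, N3) has each player best-responding; Nash payoffs (1, 5).
Management earns 5 sequentially versus 5 at the Nash outcome: unchanged.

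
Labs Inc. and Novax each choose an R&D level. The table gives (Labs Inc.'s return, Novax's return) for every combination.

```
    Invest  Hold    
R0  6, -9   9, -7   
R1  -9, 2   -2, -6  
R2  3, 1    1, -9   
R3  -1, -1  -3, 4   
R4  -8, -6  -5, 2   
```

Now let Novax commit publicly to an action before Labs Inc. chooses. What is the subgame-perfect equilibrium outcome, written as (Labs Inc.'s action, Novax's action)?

Work backward from Labs Inc.'s decision.
- Invest: Labs Inc. compares 6, -9, 3, -1, -8 and picks R0; Novax would get -9.
- Hold: Labs Inc. compares 9, -2, 1, -3, -5 and picks R0; Novax would get -7.
Maximizing over -9, -7, Novax chooses Hold. Subgame-perfect outcome: (R0, Hold) with payoffs (9, -7).

(R0, Hold)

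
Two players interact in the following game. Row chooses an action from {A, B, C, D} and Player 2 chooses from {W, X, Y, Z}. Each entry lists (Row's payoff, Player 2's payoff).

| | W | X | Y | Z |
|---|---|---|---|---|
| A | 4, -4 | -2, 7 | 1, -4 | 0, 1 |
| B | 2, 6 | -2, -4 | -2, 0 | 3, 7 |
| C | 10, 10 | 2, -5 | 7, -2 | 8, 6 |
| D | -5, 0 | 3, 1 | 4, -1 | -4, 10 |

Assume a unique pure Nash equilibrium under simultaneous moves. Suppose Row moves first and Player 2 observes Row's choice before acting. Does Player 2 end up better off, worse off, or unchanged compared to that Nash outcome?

unchanged

Player 2 best-responds to each possible Row move:
- A: Player 2 compares -4, 7, -4, 1 and picks X; Row would get -2.
- B: Player 2 compares 6, -4, 0, 7 and picks Z; Row would get 3.
- C: Player 2 compares 10, -5, -2, 6 and picks W; Row would get 10.
- D: Player 2 compares 0, 1, -1, 10 and picks Z; Row would get -4.
Row's induced payoffs are -2, 3, 10, -4, so Row commits to C. Subgame-perfect outcome: (C, W) with payoffs (10, 10).
For the simultaneous game, intersect best replies.
Row's best replies: W→C; X→D; Y→C; Z→C.
Player 2's best replies: A→X; B→Z; C→W; D→Z.
Only (C, W) has each player best-responding; Nash payoffs (10, 10).
Player 2 earns 10 sequentially versus 10 at the Nash outcome: unchanged.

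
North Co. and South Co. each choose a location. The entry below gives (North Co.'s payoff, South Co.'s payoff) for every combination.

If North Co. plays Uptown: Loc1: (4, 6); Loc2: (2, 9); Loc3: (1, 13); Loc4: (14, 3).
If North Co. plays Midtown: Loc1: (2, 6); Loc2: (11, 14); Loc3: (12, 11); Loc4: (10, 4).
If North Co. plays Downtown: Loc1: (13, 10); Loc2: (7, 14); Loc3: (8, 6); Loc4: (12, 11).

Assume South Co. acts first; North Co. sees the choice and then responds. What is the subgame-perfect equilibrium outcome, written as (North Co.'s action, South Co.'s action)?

Backward induction with South Co. moving first.
- Loc1: BR = Downtown, leader payoff 10.
- Loc2: BR = Midtown, leader payoff 14.
- Loc3: BR = Midtown, leader payoff 11.
- Loc4: BR = Uptown, leader payoff 3.
Maximizing over 10, 14, 11, 3, South Co. chooses Loc2. Subgame-perfect outcome: (Midtown, Loc2) with payoffs (11, 14).

(Midtown, Loc2)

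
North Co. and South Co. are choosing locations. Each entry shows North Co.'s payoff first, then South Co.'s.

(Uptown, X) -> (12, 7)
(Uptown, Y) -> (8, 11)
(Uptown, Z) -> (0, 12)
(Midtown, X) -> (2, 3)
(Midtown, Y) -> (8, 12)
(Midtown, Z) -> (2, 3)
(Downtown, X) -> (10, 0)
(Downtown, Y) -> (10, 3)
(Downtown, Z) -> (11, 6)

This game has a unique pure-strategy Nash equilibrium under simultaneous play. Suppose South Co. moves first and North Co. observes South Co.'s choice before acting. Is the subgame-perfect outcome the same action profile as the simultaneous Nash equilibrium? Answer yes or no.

Solve by backward induction (South Co. leads).
- X: North Co. compares 12, 2, 10 and picks Uptown; South Co. would get 7.
- Y: North Co. compares 8, 8, 10 and picks Downtown; South Co. would get 3.
- Z: North Co. compares 0, 2, 11 and picks Downtown; South Co. would get 6.
Maximizing over 7, 3, 6, South Co. chooses X. Subgame-perfect outcome: (Uptown, X) with payoffs (12, 7).
Under simultaneous play:
North Co.'s best replies: X→Uptown; Y→Downtown; Z→Downtown.
South Co.'s best replies: Uptown→Z; Midtown→Y; Downtown→Z.
The unique mutual best reply is (Downtown, Z), giving (11, 6).
Sequential outcome (Uptown, X) differs from the Nash profile (Downtown, Z).

no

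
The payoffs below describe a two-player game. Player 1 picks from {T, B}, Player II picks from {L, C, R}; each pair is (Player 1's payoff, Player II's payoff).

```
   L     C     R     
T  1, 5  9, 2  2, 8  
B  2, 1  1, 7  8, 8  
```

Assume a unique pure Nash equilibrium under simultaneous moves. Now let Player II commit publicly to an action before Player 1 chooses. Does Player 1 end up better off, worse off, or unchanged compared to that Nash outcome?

Solve by backward induction (Player II leads).
- L: Player 1 compares 1, 2 and picks B; Player II would get 1.
- C: Player 1 compares 9, 1 and picks T; Player II would get 2.
- R: Player 1 compares 2, 8 and picks B; Player II would get 8.
Among 1, 2, 8, the best is 8 at R. Subgame-perfect outcome: (B, R) with payoffs (8, 8).
For the simultaneous game, intersect best replies.
Player 1's best replies: L→B; C→T; R→B.
Player II's best replies: T→R; B→R.
Only (B, R) has each player best-responding; Nash payoffs (8, 8).
Player 1 earns 8 sequentially versus 8 at the Nash outcome: unchanged.

unchanged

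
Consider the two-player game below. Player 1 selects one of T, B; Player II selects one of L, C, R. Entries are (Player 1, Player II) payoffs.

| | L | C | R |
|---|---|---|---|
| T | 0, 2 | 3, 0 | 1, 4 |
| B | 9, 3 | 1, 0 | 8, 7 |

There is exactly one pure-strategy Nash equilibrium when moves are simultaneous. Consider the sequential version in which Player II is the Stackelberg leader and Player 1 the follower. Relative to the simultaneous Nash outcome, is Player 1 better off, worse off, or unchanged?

Backward induction with Player II moving first.
- L: Player 1 compares 0, 9 and picks B; Player II would get 3.
- C: Player 1 compares 3, 1 and picks T; Player II would get 0.
- R: Player 1 compares 1, 8 and picks B; Player II would get 7.
Among 3, 0, 7, the best is 7 at R. Subgame-perfect outcome: (B, R) with payoffs (8, 7).
Under simultaneous play:
Player 1's best replies: L→B; C→T; R→B.
Player II's best replies: T→R; B→R.
Only (B, R) has each player best-responding; Nash payoffs (8, 7).
Player 1 earns 8 sequentially versus 8 at the Nash outcome: unchanged.

unchanged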